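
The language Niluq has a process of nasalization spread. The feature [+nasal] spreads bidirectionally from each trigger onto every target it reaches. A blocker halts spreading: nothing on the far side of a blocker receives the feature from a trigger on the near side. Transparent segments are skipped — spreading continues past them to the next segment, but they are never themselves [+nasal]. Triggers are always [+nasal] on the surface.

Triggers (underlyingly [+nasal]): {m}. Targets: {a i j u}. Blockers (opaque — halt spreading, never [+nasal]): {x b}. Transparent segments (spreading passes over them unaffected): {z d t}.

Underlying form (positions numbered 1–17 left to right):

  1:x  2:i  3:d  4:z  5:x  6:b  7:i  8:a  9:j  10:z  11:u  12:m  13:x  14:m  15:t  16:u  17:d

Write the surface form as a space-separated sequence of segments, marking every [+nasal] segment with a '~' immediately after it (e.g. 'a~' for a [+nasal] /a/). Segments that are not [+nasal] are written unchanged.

x i d z x b i~ a~ j~ z u~ m~ x m~ t u~ d

From /m/ at 12 rightward: 13 /x/ blocks.
From /m/ at 12 leftward: 11 /u/ → [+nasal]; 10 /z/ transparent; 9 /j/ → [+nasal]; 8 /a/ → [+nasal]; 7 /i/ → [+nasal]; 6 /b/ blocks.
From /m/ at 14 rightward: 15 /t/ transparent; 16 /u/ → [+nasal]; 17 /d/ transparent; word edge.
From /m/ at 14 leftward: 13 /x/ blocks.
Target with no active source: position 2 stays [-nasal].
[+nasal] positions on the surface: 7 8 9 11 12 14 16.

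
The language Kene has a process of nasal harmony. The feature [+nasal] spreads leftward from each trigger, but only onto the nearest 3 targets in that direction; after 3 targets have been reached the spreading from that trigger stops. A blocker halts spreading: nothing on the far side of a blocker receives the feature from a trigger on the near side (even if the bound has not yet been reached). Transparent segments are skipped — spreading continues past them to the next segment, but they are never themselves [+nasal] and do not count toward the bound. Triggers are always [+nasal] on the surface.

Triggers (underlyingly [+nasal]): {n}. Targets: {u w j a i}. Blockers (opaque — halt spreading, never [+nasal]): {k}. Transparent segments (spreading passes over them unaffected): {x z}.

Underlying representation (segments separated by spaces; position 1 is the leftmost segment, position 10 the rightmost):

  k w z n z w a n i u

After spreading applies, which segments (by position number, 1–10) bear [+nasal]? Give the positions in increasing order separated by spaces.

From /n/ at 4 leftward: 3 /z/ transparent; 2 /w/ → [+nasal]; 1 /k/ blocks.
From /n/ at 8 leftward: 7 /a/ → [+nasal]; 6 /w/ → [+nasal]; 5 /z/ transparent; 4 /n/ is itself a trigger — this domain ends here.
Targets with no active source: positions 9 10 stay [-nasal].

2 4 6 7 8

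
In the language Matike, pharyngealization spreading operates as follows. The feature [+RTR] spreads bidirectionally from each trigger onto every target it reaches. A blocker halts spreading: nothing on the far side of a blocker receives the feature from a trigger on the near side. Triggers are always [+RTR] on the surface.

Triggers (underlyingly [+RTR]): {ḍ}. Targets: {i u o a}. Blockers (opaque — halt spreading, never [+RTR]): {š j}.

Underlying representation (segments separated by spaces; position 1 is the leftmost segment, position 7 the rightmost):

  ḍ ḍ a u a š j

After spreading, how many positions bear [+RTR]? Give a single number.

From /ḍ/ at 1 rightward: 2 /ḍ/ is itself a trigger — this domain ends here.
From /ḍ/ at 1 leftward: word edge.
From /ḍ/ at 2 rightward: 3 /a/ → [+RTR]; 4 /u/ → [+RTR]; 5 /a/ → [+RTR]; 6 /š/ blocks.
From /ḍ/ at 2 leftward: 1 /ḍ/ is itself a trigger — this domain ends here.
[+RTR] positions on the surface: 1 2 3 4 5.

5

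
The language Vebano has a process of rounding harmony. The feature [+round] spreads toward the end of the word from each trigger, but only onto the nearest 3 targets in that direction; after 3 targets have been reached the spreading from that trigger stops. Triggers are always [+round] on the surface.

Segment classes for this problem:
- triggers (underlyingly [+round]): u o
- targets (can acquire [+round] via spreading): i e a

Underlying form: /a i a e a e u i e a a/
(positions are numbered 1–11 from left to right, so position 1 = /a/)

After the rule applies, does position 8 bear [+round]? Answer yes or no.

yes

From /u/ at 7 rightward: 8 /i/ → [+round]; 9 /e/ → [+round]; 10 /a/ → [+round]; bound reached.
Targets with no active source: positions 1 2 3 4 5 6 11 stay [-round].
[+round] positions on the surface: 7 8 9 10.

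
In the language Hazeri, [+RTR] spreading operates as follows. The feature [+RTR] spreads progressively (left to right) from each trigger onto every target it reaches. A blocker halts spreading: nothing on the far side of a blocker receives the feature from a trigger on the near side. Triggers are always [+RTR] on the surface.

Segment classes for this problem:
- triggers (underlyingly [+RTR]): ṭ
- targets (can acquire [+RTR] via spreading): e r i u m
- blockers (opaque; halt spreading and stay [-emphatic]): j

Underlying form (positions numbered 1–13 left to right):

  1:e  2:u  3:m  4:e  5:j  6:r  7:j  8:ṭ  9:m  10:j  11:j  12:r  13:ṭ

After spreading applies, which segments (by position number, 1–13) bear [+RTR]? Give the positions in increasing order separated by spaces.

From /ṭ/ at 8 rightward: 9 /m/ → [+RTR]; 10 /j/ blocks.
From /ṭ/ at 13 rightward: word edge.
Targets with no active source: positions 1 2 3 4 6 12 stay [-emphatic].

8 9 13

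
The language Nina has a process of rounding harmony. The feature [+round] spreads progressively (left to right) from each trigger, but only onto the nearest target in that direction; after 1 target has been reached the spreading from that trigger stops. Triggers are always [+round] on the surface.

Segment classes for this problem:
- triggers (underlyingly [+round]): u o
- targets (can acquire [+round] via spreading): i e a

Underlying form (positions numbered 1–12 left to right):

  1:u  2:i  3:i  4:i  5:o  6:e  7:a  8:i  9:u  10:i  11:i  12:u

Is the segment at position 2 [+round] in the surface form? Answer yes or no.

From /u/ at 1 rightward: 2 /i/ → [+round]; bound reached.
From /o/ at 5 rightward: 6 /e/ → [+round]; bound reached.
From /u/ at 9 rightward: 10 /i/ → [+round]; bound reached.
From /u/ at 12 rightward: word edge.
Targets with no active source: positions 3 4 7 8 11 stay [-round].
[+round] positions on the surface: 1 2 5 6 9 10 12.

yes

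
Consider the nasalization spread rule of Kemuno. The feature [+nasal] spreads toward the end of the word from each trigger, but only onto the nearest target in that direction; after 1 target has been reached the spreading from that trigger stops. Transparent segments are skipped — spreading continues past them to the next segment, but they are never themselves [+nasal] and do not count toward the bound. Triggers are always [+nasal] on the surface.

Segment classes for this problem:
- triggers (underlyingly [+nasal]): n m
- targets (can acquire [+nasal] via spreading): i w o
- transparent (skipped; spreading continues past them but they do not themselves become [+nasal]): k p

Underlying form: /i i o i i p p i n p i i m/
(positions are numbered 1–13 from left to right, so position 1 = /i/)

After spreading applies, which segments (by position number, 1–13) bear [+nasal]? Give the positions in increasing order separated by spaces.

From /n/ at 9 rightward: 10 /p/ transparent; 11 /i/ → [+nasal]; bound reached.
From /m/ at 13 rightward: word edge.
Targets with no active source: positions 1 2 3 4 5 8 12 stay [-nasal].

9 11 13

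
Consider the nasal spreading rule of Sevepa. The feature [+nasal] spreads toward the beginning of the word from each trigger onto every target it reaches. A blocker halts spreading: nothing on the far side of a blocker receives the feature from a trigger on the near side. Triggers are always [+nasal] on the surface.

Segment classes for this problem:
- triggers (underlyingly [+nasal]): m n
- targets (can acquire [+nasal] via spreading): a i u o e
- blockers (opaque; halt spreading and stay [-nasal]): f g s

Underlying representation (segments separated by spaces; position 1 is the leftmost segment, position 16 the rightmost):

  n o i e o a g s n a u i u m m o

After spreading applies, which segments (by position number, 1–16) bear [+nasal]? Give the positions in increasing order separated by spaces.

From /n/ at 1 leftward: word edge.
From /n/ at 9 leftward: 8 /s/ blocks.
From /m/ at 14 leftward: 13 /u/ → [+nasal]; 12 /i/ → [+nasal]; 11 /u/ → [+nasal]; 10 /a/ → [+nasal]; 9 /n/ is itself a trigger — this domain ends here.
From /m/ at 15 leftward: 14 /m/ is itself a trigger — this domain ends here.
Targets with no active source: positions 2 3 4 5 6 16 stay [-nasal].

1 9 10 11 12 13 14 15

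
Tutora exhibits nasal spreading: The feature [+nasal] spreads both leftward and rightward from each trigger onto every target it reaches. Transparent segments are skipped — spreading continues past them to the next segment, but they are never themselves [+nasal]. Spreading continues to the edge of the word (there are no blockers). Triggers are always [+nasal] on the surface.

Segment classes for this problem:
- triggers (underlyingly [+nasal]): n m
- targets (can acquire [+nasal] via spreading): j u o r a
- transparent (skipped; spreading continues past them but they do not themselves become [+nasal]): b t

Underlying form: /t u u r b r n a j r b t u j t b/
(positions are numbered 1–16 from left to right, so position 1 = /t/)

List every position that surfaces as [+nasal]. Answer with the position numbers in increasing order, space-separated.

From /n/ at 7 rightward: 8 /a/ → [+nasal]; 9 /j/ → [+nasal]; 10 /r/ → [+nasal]; 11 /b/ transparent; 12 /t/ transparent; 13 /u/ → [+nasal]; 14 /j/ → [+nasal]; 15 /t/ transparent; 16 /b/ transparent; word edge.
From /n/ at 7 leftward: 6 /r/ → [+nasal]; 5 /b/ transparent; 4 /r/ → [+nasal]; 3 /u/ → [+nasal]; 2 /u/ → [+nasal]; 1 /t/ transparent; word edge.

2 3 4 6 7 8 9 10 13 14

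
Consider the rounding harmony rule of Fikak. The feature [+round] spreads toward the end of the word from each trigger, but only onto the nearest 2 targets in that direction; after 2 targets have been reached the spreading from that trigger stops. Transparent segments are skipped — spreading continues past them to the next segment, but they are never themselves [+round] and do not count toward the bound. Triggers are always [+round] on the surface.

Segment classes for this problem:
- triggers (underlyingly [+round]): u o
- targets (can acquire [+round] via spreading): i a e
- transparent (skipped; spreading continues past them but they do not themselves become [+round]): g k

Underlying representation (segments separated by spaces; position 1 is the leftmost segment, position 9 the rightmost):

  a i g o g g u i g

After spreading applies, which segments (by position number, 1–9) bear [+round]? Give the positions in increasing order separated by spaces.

From /o/ at 4 rightward: 5 /g/ transparent; 6 /g/ transparent; 7 /u/ is itself a trigger — this domain ends here.
From /u/ at 7 rightward: 8 /i/ → [+round]; 9 /g/ transparent; word edge.
Targets with no active source: positions 1 2 stay [-round].

4 7 8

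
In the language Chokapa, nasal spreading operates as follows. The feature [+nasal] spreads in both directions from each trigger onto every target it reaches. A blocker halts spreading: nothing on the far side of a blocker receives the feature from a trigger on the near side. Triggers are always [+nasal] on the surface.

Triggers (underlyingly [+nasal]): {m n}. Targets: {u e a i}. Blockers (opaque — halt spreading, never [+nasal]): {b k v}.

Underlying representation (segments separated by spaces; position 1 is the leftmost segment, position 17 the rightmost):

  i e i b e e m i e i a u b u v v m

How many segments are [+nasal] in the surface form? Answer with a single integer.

9

From /m/ at 7 rightward: 8 /i/ → [+nasal]; 9 /e/ → [+nasal]; 10 /i/ → [+nasal]; 11 /a/ → [+nasal]; 12 /u/ → [+nasal]; 13 /b/ blocks.
From /m/ at 7 leftward: 6 /e/ → [+nasal]; 5 /e/ → [+nasal]; 4 /b/ blocks.
From /m/ at 17 rightward: word edge.
From /m/ at 17 leftward: 16 /v/ blocks.
Targets with no active source: positions 1 2 3 14 stay [-nasal].
[+nasal] positions on the surface: 5 6 7 8 9 10 11 12 17.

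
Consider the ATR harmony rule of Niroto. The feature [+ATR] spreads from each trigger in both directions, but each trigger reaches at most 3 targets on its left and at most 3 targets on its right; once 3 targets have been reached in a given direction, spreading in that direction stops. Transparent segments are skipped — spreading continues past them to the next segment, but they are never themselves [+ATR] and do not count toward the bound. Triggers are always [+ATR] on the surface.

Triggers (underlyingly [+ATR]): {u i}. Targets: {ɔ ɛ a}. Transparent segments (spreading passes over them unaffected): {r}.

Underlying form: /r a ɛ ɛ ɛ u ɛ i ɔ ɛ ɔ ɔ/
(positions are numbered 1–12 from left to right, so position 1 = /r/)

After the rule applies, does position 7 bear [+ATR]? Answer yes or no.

yes

From /u/ at 6 rightward: 7 /ɛ/ → [+ATR]; 8 /i/ is itself a trigger — this domain ends here.
From /u/ at 6 leftward: 5 /ɛ/ → [+ATR]; 4 /ɛ/ → [+ATR]; 3 /ɛ/ → [+ATR]; bound reached.
From /i/ at 8 rightward: 9 /ɔ/ → [+ATR]; 10 /ɛ/ → [+ATR]; 11 /ɔ/ → [+ATR]; bound reached.
From /i/ at 8 leftward: 7 /ɛ/ → [+ATR]; 6 /u/ is itself a trigger — this domain ends here.
Targets with no active source: positions 2 12 stay [-ATR].
[+ATR] positions on the surface: 3 4 5 6 7 8 9 10 11.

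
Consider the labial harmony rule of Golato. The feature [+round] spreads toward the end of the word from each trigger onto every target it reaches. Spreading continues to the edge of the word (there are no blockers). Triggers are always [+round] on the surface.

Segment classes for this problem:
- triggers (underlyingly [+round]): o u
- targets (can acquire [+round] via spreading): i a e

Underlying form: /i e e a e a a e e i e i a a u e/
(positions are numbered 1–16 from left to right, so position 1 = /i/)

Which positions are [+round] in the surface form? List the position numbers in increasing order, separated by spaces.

From /u/ at 15 rightward: 16 /e/ → [+round]; word edge.
Targets with no active source: positions 1 2 3 4 5 6 7 8 9 10 11 12 13 14 stay [-round].

15 16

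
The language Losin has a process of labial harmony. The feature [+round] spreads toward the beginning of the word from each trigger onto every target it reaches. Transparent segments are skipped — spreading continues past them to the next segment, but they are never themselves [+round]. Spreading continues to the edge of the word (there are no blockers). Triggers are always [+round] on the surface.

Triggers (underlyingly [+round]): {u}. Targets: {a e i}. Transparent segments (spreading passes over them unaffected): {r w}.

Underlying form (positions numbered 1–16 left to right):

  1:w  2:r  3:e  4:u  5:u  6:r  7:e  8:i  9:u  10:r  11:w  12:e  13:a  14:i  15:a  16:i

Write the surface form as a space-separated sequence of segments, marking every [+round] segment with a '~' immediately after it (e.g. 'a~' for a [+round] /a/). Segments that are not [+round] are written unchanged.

w r e~ u~ u~ r e~ i~ u~ r w e a i a i

From /u/ at 4 leftward: 3 /e/ → [+round]; 2 /r/ transparent; 1 /w/ transparent; word edge.
From /u/ at 5 leftward: 4 /u/ is itself a trigger — this domain ends here.
From /u/ at 9 leftward: 8 /i/ → [+round]; 7 /e/ → [+round]; 6 /r/ transparent; 5 /u/ is itself a trigger — this domain ends here.
Targets with no active source: positions 12 13 14 15 16 stay [-round].
[+round] positions on the surface: 3 4 5 7 8 9.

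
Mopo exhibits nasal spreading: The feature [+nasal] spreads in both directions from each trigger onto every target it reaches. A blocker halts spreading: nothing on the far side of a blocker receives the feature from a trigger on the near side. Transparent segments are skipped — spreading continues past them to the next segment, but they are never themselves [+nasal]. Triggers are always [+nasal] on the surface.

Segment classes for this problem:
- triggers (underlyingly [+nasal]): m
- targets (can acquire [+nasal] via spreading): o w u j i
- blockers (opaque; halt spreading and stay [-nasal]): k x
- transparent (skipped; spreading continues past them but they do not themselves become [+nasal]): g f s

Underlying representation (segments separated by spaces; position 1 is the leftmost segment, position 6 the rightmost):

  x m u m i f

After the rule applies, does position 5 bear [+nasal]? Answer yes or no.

From /m/ at 2 rightward: 3 /u/ → [+nasal]; 4 /m/ is itself a trigger — this domain ends here.
From /m/ at 2 leftward: 1 /x/ blocks.
From /m/ at 4 rightward: 5 /i/ → [+nasal]; 6 /f/ transparent; word edge.
From /m/ at 4 leftward: 3 /u/ → [+nasal]; 2 /m/ is itself a trigger — this domain ends here.
[+nasal] positions on the surface: 2 3 4 5.

yes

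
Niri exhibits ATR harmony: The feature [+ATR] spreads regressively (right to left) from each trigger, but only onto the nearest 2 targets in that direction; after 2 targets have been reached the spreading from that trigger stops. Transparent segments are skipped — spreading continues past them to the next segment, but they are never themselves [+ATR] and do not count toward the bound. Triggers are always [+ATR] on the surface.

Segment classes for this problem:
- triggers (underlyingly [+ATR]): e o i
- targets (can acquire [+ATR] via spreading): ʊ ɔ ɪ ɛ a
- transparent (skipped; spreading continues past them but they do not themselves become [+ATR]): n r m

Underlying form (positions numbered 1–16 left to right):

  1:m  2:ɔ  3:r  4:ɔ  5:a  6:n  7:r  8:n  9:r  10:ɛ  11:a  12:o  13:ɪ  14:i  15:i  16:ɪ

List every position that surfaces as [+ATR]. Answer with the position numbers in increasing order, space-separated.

From /o/ at 12 leftward: 11 /a/ → [+ATR]; 10 /ɛ/ → [+ATR]; bound reached.
From /i/ at 14 leftward: 13 /ɪ/ → [+ATR]; 12 /o/ is itself a trigger — this domain ends here.
From /i/ at 15 leftward: 14 /i/ is itself a trigger — this domain ends here.
Targets with no active source: positions 2 4 5 16 stay [-ATR].

10 11 12 13 14 15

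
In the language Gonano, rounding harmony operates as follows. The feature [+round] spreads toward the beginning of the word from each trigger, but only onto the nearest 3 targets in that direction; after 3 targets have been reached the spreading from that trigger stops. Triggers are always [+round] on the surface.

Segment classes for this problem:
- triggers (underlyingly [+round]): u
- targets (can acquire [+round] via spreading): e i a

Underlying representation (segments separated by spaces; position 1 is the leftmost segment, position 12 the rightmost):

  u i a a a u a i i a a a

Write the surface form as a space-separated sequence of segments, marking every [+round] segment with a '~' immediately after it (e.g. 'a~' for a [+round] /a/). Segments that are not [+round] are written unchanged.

u~ i a~ a~ a~ u~ a i i a a a

From /u/ at 1 leftward: word edge.
From /u/ at 6 leftward: 5 /a/ → [+round]; 4 /a/ → [+round]; 3 /a/ → [+round]; bound reached.
Targets with no active source: positions 2 7 8 9 10 11 12 stay [-round].
[+round] positions on the surface: 1 3 4 5 6.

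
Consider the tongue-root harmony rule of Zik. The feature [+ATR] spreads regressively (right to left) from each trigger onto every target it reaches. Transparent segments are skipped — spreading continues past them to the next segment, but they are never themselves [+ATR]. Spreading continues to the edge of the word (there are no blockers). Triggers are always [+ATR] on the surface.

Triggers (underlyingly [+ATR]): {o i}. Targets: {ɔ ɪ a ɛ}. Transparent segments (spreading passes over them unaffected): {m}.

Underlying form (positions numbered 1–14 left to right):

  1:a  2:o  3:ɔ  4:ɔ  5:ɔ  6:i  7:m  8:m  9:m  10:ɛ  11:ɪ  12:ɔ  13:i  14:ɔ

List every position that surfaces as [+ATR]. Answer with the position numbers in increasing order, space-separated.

1 2 3 4 5 6 10 11 12 13

From /o/ at 2 leftward: 1 /a/ → [+ATR]; word edge.
From /i/ at 6 leftward: 5 /ɔ/ → [+ATR]; 4 /ɔ/ → [+ATR]; 3 /ɔ/ → [+ATR]; 2 /o/ is itself a trigger — this domain ends here.
From /i/ at 13 leftward: 12 /ɔ/ → [+ATR]; 11 /ɪ/ → [+ATR]; 10 /ɛ/ → [+ATR]; 9 /m/ transparent; 8 /m/ transparent; 7 /m/ transparent; 6 /i/ is itself a trigger — this domain ends here.
Target with no active source: position 14 stays [-ATR].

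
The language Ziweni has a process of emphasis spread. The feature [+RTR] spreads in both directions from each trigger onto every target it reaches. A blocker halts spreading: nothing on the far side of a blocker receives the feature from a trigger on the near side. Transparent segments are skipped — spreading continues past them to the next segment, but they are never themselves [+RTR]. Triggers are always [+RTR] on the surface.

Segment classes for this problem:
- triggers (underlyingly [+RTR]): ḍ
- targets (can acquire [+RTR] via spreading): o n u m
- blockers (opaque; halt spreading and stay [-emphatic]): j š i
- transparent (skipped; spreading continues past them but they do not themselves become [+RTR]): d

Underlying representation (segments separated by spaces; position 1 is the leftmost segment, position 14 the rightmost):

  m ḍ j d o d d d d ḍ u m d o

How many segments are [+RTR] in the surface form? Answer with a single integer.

7

From /ḍ/ at 2 rightward: 3 /j/ blocks.
From /ḍ/ at 2 leftward: 1 /m/ → [+RTR]; word edge.
From /ḍ/ at 10 rightward: 11 /u/ → [+RTR]; 12 /m/ → [+RTR]; 13 /d/ transparent; 14 /o/ → [+RTR]; word edge.
From /ḍ/ at 10 leftward: 9 /d/ transparent; 8 /d/ transparent; 7 /d/ transparent; 6 /d/ transparent; 5 /o/ → [+RTR]; 4 /d/ transparent; 3 /j/ blocks.
[+RTR] positions on the surface: 1 2 5 10 11 12 14.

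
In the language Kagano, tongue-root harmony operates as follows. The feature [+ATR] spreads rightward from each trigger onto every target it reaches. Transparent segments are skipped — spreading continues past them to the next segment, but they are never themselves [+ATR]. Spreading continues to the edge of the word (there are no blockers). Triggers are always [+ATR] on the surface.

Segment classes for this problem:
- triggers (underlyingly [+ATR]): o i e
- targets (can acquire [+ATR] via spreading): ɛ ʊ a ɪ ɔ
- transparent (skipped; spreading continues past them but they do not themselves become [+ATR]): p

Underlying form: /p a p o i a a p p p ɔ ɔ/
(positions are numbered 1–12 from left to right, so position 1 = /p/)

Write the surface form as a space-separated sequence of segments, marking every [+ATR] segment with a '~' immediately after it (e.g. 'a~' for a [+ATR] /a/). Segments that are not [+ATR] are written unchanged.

p a p o~ i~ a~ a~ p p p ɔ~ ɔ~

From /o/ at 4 rightward: 5 /i/ is itself a trigger — this domain ends here.
From /i/ at 5 rightward: 6 /a/ → [+ATR]; 7 /a/ → [+ATR]; 8 /p/ transparent; 9 /p/ transparent; 10 /p/ transparent; 11 /ɔ/ → [+ATR]; 12 /ɔ/ → [+ATR]; word edge.
Target with no active source: position 2 stays [-ATR].
[+ATR] positions on the surface: 4 5 6 7 11 12.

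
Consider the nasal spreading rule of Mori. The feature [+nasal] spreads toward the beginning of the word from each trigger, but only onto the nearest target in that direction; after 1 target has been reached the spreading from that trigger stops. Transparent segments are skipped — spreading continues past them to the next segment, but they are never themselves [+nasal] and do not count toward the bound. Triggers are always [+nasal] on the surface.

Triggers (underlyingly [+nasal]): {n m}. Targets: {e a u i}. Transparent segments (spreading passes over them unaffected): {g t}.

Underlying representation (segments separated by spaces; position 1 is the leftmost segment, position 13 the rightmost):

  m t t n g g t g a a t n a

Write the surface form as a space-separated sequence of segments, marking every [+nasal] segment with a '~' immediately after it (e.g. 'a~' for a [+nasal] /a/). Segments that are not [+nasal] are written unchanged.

From /m/ at 1 leftward: word edge.
From /n/ at 4 leftward: 3 /t/ transparent; 2 /t/ transparent; 1 /m/ is itself a trigger — this domain ends here.
From /n/ at 12 leftward: 11 /t/ transparent; 10 /a/ → [+nasal]; bound reached.
Targets with no active source: positions 9 13 stay [-nasal].
[+nasal] positions on the surface: 1 4 10 12.

m~ t t n~ g g t g a a~ t n~ a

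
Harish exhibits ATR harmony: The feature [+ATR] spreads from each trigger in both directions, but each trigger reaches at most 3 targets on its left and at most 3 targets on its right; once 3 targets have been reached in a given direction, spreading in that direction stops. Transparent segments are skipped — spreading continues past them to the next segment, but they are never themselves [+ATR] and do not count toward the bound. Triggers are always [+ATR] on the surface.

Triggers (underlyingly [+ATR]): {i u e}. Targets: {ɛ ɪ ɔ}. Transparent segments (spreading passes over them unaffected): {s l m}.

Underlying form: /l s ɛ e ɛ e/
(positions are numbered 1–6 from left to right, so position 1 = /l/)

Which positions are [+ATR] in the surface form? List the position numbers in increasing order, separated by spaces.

From /e/ at 4 rightward: 5 /ɛ/ → [+ATR]; 6 /e/ is itself a trigger — this domain ends here.
From /e/ at 4 leftward: 3 /ɛ/ → [+ATR]; 2 /s/ transparent; 1 /l/ transparent; word edge.
From /e/ at 6 rightward: word edge.
From /e/ at 6 leftward: 5 /ɛ/ → [+ATR]; 4 /e/ is itself a trigger — this domain ends here.

3 4 5 6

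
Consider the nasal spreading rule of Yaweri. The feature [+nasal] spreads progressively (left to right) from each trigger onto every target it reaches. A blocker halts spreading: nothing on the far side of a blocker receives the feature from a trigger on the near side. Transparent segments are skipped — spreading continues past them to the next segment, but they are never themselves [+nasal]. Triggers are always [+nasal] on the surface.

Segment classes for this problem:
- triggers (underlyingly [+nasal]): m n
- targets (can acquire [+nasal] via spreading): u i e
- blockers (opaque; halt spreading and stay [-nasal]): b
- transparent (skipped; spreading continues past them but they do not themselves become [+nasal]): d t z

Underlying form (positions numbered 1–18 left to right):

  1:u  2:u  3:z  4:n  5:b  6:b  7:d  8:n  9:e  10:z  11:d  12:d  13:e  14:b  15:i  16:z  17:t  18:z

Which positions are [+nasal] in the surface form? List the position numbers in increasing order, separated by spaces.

From /n/ at 4 rightward: 5 /b/ blocks.
From /n/ at 8 rightward: 9 /e/ → [+nasal]; 10 /z/ transparent; 11 /d/ transparent; 12 /d/ transparent; 13 /e/ → [+nasal]; 14 /b/ blocks.
Targets with no active source: positions 1 2 15 stay [-nasal].

4 8 9 13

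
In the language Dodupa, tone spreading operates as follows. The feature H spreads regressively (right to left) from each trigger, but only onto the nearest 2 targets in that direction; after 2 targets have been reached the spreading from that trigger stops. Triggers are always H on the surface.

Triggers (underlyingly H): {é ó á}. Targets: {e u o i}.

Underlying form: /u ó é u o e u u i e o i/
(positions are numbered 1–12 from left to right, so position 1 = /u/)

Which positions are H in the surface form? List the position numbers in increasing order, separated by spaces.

From /ó/ at 2 leftward: 1 /u/ → H; word edge.
From /é/ at 3 leftward: 2 /ó/ is itself a trigger — this domain ends here.
Targets with no active source: positions 4 5 6 7 8 9 10 11 12 stay [-high tone].

1 2 3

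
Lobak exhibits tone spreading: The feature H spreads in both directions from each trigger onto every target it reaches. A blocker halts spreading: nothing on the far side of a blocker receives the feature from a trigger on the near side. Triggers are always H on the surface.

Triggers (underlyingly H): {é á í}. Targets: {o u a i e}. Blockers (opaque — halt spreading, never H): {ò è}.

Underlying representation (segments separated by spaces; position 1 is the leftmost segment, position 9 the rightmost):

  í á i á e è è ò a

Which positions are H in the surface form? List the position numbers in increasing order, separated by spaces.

From /í/ at 1 rightward: 2 /á/ is itself a trigger — this domain ends here.
From /í/ at 1 leftward: word edge.
From /á/ at 2 rightward: 3 /i/ → H; 4 /á/ is itself a trigger — this domain ends here.
From /á/ at 2 leftward: 1 /í/ is itself a trigger — this domain ends here.
From /á/ at 4 rightward: 5 /e/ → H; 6 /è/ blocks.
From /á/ at 4 leftward: 3 /i/ → H; 2 /á/ is itself a trigger — this domain ends here.
Target with no active source: position 9 stays [-high tone].

1 2 3 4 5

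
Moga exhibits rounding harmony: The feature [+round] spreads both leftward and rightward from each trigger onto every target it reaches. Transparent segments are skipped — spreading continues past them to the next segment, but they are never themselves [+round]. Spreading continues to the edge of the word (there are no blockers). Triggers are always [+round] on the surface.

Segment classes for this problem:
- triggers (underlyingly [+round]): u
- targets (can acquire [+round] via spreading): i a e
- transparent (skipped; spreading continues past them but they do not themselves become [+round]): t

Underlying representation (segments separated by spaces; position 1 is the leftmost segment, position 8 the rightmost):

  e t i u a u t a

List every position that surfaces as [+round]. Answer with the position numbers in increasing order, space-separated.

1 3 4 5 6 8

From /u/ at 4 rightward: 5 /a/ → [+round]; 6 /u/ is itself a trigger — this domain ends here.
From /u/ at 4 leftward: 3 /i/ → [+round]; 2 /t/ transparent; 1 /e/ → [+round]; word edge.
From /u/ at 6 rightward: 7 /t/ transparent; 8 /a/ → [+round]; word edge.
From /u/ at 6 leftward: 5 /a/ → [+round]; 4 /u/ is itself a trigger — this domain ends here.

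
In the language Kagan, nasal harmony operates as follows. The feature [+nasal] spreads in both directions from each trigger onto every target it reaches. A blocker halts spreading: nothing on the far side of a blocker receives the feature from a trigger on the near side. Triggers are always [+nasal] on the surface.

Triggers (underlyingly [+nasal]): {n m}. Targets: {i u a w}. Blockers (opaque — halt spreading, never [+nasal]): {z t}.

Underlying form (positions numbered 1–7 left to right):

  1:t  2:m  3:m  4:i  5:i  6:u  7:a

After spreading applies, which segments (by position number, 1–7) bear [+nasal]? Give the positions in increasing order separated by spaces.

From /m/ at 2 rightward: 3 /m/ is itself a trigger — this domain ends here.
From /m/ at 2 leftward: 1 /t/ blocks.
From /m/ at 3 rightward: 4 /i/ → [+nasal]; 5 /i/ → [+nasal]; 6 /u/ → [+nasal]; 7 /a/ → [+nasal]; word edge.
From /m/ at 3 leftward: 2 /m/ is itself a trigger — this domain ends here.

2 3 4 5 6 7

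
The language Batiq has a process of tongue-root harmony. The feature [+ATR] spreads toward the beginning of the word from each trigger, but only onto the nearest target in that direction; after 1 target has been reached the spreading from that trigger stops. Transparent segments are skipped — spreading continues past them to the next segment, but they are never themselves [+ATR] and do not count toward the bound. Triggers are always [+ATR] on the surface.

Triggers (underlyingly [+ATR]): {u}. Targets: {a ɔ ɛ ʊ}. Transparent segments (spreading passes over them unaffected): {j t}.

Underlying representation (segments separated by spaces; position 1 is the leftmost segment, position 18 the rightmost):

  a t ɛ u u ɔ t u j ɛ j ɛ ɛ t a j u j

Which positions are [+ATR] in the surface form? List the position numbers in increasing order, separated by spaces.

3 4 5 6 8 15 17

From /u/ at 4 leftward: 3 /ɛ/ → [+ATR]; bound reached.
From /u/ at 5 leftward: 4 /u/ is itself a trigger — this domain ends here.
From /u/ at 8 leftward: 7 /t/ transparent; 6 /ɔ/ → [+ATR]; bound reached.
From /u/ at 17 leftward: 16 /j/ transparent; 15 /a/ → [+ATR]; bound reached.
Targets with no active source: positions 1 10 12 13 stay [-ATR].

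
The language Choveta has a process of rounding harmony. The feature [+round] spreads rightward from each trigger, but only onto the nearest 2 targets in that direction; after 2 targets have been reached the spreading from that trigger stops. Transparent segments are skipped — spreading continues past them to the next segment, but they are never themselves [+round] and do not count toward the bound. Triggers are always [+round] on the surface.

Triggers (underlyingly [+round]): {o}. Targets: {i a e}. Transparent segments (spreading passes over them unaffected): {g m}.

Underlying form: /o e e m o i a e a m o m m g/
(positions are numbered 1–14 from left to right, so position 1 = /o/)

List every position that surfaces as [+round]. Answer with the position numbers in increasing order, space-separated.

1 2 3 5 6 7 11

From /o/ at 1 rightward: 2 /e/ → [+round]; 3 /e/ → [+round]; bound reached.
From /o/ at 5 rightward: 6 /i/ → [+round]; 7 /a/ → [+round]; bound reached.
From /o/ at 11 rightward: 12 /m/ transparent; 13 /m/ transparent; 14 /g/ transparent; word edge.
Targets with no active source: positions 8 9 stay [-round].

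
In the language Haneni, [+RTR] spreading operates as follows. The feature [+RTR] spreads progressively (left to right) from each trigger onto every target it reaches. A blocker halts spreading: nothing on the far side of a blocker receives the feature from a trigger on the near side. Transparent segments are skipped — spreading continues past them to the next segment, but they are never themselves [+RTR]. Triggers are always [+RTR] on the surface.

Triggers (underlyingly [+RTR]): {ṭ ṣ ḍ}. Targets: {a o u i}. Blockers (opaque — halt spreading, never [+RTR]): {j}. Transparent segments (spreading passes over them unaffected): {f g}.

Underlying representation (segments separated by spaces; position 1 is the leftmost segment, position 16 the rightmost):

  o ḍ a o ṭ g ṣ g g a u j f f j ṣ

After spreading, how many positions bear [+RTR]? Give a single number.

From /ḍ/ at 2 rightward: 3 /a/ → [+RTR]; 4 /o/ → [+RTR]; 5 /ṭ/ is itself a trigger — this domain ends here.
From /ṭ/ at 5 rightward: 6 /g/ transparent; 7 /ṣ/ is itself a trigger — this domain ends here.
From /ṣ/ at 7 rightward: 8 /g/ transparent; 9 /g/ transparent; 10 /a/ → [+RTR]; 11 /u/ → [+RTR]; 12 /j/ blocks.
From /ṣ/ at 16 rightward: word edge.
Target with no active source: position 1 stays [-emphatic].
[+RTR] positions on the surface: 2 3 4 5 7 10 11 16.

8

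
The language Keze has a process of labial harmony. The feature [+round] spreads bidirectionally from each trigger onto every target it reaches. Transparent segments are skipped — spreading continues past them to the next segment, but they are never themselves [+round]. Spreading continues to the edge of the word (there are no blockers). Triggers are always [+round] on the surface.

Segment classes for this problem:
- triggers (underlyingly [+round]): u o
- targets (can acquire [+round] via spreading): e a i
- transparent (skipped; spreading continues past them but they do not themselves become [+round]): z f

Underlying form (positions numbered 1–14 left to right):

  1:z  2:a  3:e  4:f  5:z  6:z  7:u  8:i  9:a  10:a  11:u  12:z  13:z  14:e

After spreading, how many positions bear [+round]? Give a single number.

8

From /u/ at 7 rightward: 8 /i/ → [+round]; 9 /a/ → [+round]; 10 /a/ → [+round]; 11 /u/ is itself a trigger — this domain ends here.
From /u/ at 7 leftward: 6 /z/ transparent; 5 /z/ transparent; 4 /f/ transparent; 3 /e/ → [+round]; 2 /a/ → [+round]; 1 /z/ transparent; word edge.
From /u/ at 11 rightward: 12 /z/ transparent; 13 /z/ transparent; 14 /e/ → [+round]; word edge.
From /u/ at 11 leftward: 10 /a/ → [+round]; 9 /a/ → [+round]; 8 /i/ → [+round]; 7 /u/ is itself a trigger — this domain ends here.
[+round] positions on the surface: 2 3 7 8 9 10 11 14.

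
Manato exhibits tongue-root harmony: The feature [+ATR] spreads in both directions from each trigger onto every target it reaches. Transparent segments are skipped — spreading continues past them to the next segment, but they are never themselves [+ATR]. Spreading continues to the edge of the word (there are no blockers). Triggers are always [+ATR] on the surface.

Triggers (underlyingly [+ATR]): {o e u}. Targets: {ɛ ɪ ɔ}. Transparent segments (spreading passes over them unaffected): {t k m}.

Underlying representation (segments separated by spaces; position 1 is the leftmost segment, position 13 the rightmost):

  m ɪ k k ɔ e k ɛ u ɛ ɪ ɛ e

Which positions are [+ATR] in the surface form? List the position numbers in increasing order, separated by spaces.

2 5 6 8 9 10 11 12 13

From /e/ at 6 rightward: 7 /k/ transparent; 8 /ɛ/ → [+ATR]; 9 /u/ is itself a trigger — this domain ends here.
From /e/ at 6 leftward: 5 /ɔ/ → [+ATR]; 4 /k/ transparent; 3 /k/ transparent; 2 /ɪ/ → [+ATR]; 1 /m/ transparent; word edge.
From /u/ at 9 rightward: 10 /ɛ/ → [+ATR]; 11 /ɪ/ → [+ATR]; 12 /ɛ/ → [+ATR]; 13 /e/ is itself a trigger — this domain ends here.
From /u/ at 9 leftward: 8 /ɛ/ → [+ATR]; 7 /k/ transparent; 6 /e/ is itself a trigger — this domain ends here.
From /e/ at 13 rightward: word edge.
From /e/ at 13 leftward: 12 /ɛ/ → [+ATR]; 11 /ɪ/ → [+ATR]; 10 /ɛ/ → [+ATR]; 9 /u/ is itself a trigger — this domain ends here.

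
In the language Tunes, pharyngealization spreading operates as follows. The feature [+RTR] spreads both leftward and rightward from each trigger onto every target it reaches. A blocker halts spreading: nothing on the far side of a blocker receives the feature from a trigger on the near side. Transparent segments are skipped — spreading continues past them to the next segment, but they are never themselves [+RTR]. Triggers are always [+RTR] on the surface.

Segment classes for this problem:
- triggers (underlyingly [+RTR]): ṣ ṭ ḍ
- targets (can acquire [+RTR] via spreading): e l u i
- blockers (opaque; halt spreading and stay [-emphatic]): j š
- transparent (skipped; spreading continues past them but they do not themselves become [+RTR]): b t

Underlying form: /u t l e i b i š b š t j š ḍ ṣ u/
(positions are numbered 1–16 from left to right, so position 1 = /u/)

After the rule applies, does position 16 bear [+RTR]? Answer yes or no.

From /ḍ/ at 14 rightward: 15 /ṣ/ is itself a trigger — this domain ends here.
From /ḍ/ at 14 leftward: 13 /š/ blocks.
From /ṣ/ at 15 rightward: 16 /u/ → [+RTR]; word edge.
From /ṣ/ at 15 leftward: 14 /ḍ/ is itself a trigger — this domain ends here.
Targets with no active source: positions 1 3 4 5 7 stay [-emphatic].
[+RTR] positions on the surface: 14 15 16.

yes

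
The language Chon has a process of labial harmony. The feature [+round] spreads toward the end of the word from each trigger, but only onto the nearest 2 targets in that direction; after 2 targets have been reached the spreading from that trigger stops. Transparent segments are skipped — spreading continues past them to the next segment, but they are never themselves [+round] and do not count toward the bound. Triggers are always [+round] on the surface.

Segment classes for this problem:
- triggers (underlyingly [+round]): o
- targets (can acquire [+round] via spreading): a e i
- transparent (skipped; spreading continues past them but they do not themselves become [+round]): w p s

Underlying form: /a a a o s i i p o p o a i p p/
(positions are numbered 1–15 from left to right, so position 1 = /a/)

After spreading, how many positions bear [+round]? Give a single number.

From /o/ at 4 rightward: 5 /s/ transparent; 6 /i/ → [+round]; 7 /i/ → [+round]; bound reached.
From /o/ at 9 rightward: 10 /p/ transparent; 11 /o/ is itself a trigger — this domain ends here.
From /o/ at 11 rightward: 12 /a/ → [+round]; 13 /i/ → [+round]; bound reached.
Targets with no active source: positions 1 2 3 stay [-round].
[+round] positions on the surface: 4 6 7 9 11 12 13.

7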